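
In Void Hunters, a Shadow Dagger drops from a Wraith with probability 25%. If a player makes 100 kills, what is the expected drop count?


Expected drops = kills * (drop_rate / 100)
= 100 * (25 / 100)
= 100 * 0.25
= 25.0

25.0 drops


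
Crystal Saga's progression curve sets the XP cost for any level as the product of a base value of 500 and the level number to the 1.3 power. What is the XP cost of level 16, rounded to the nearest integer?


XP = 500 * level^1.3
Substitute level = 16:
XP = 500 * 16^1.3
= 500 * 36.7583
= 18379

18379 XP


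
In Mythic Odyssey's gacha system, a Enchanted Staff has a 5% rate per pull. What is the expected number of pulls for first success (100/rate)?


Expected pulls for a geometric distribution = 1/p = 100 / rate%
= 100 / 5
= 20.0

20.0 pulls


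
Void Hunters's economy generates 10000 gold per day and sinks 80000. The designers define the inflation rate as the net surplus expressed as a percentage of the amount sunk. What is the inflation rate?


Net gold = 10000 - 80000 = -70000
Inflation rate = net / sunk * 100 = -70000 / 80000 * 100
= -0.875 * 100
= -87.50%

-87.50%


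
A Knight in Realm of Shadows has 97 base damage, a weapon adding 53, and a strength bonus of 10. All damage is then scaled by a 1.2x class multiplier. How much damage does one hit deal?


Sum base + weapon + str = 97 + 53 + 10 = 160
Multiply by 1.2:
160 * 1.2 = 192.0

192.0 damage


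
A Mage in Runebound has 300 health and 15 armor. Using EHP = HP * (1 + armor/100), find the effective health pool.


EHP = 300 * (1 + 15/100)
= 300 * (1 + 0.15)
= 300 * 1.15
= 345.0

345.0 EHP


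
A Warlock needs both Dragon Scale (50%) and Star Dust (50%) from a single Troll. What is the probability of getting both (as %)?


For independent events, P(both) = P(A) * P(B)
= 50% * 50%
= 2500 / 100 %
= 25.0%

25.0%


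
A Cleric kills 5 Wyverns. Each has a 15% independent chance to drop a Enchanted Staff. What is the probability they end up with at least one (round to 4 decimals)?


P(at least one) = 1 - P(none) = 1 - (1-p)^n
p = 15/100 = 0.15
1 - p = 0.85
(1 - p)^5 = 0.85^5 = 0.443705
P(at least one) = 1 - 0.443705 = 0.5563

0.5563


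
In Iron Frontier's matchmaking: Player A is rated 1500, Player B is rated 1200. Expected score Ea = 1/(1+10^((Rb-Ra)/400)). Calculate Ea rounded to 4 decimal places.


Elo expected score: Ea = 1/(1 + 10^((Rb-Ra)/400))
Rb - Ra = 1200 - 1500 = -300
(Rb-Ra)/400 = -300/400 = -0.75
10^-0.75 = 0.177828
Ea = 1/(1 + 0.177828) = 1/1.177828 = 0.8490

0.8490


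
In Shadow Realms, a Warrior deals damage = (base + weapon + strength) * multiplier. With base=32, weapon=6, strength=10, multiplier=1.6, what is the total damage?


Sum base + weapon + str = 32 + 6 + 10 = 48
Multiply by 1.6:
48 * 1.6 = 76.8

76.8 damage


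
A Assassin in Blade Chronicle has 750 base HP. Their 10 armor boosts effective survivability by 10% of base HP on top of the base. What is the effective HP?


EHP = 750 * (1 + 10/100)
= 750 * (1 + 0.1)
= 750 * 1.1
= 825.0

825.0 EHP


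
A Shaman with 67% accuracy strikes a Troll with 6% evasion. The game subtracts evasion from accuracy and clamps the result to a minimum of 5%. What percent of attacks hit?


accuracy - evasion = 67 - 6 = 61
Apply floor: max(61, 5) = 61
Hit chance = 61%

61%


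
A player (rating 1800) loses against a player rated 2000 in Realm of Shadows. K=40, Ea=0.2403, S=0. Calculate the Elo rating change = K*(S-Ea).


Elo update: delta = K * (S - Ea), where S = 0 (loses)
S - Ea = 0 - 0.2403 = -0.2403
Rating change = 40 * -0.2403
= -9.61

-9.61 rating points


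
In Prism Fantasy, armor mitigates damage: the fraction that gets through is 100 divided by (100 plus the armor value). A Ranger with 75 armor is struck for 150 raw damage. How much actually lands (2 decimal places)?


actual = 150 * 100 / (100 + 75)
= 150 * 100 / 175
= 15000 / 175
= 85.71

85.71 damage


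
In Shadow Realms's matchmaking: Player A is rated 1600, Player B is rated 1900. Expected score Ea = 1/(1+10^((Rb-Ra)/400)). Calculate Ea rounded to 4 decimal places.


Elo expected score: Ea = 1/(1 + 10^((Rb-Ra)/400))
Rb - Ra = 1900 - 1600 = 300
(Rb-Ra)/400 = 300/400 = 0.75
10^0.75 = 5.623413
Ea = 1/(1 + 5.623413) = 1/6.623413 = 0.1510

0.1510


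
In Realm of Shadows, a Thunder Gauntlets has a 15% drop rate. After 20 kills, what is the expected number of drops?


Expected drops = kills * (drop_rate / 100)
= 20 * (15 / 100)
= 20 * 0.15
= 3.0

3.0 drops


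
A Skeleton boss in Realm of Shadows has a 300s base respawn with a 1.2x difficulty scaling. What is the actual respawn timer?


Respawn time = base * multiplier
= 300 * 1.2
= 360.0 seconds

360.0 seconds


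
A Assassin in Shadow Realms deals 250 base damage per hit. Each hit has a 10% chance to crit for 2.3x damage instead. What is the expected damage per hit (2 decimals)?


E[dmg] = base * (1 + crit_chance * (crit_mult - 1))
cc as decimal = 10/100 = 0.1
cm - 1 = 2.3 - 1 = 1.3
Bonus factor = 0.1 * 1.3 = 0.13
Total multiplier = 1 + 0.13 = 1.13
Expected damage = 250 * 1.13 = 282.50

282.50 damage


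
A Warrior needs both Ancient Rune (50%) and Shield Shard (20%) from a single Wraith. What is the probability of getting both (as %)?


For independent events, P(both) = P(A) * P(B)
= 50% * 20%
= 1000 / 100 %
= 10.0%

10.0%


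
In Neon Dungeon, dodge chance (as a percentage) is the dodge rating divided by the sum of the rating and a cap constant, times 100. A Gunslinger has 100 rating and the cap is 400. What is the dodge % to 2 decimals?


dodge% = 100 / (100 + 400) * 100
= 100 / 500 * 100
= 0.2 * 100
= 20.00%

20.00%


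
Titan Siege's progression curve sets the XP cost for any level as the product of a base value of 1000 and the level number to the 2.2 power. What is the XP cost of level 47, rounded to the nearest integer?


XP = 1000 * level^2.2
Substitute level = 47:
XP = 1000 * 47^2.2
= 1000 * 4771.064496
= 4771064

4771064 XP


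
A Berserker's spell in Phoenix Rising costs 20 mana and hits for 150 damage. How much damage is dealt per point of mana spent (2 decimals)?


Efficiency = damage / mana
= 150 / 20
= 7.50

7.50 dmg/mana


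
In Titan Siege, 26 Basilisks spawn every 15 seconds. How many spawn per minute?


Spawns per minute = count * (60 / interval)
= 26 * (60 / 15)
= 26 * 4.0
= 104.0

104.0 per minute


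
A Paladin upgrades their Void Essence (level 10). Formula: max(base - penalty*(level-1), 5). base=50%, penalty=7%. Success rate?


raw_rate = 50 - 7 * (10 - 1)
= 50 - 7 * 9
= 50 - 63
= -13
Apply floor: max(-13, 5) = 5%

5%


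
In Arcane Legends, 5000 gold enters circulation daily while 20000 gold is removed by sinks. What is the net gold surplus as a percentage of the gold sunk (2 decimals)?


Net gold = 5000 - 20000 = -15000
Inflation rate = net / sunk * 100 = -15000 / 20000 * 100
= -0.75 * 100
= -75.00%

-75.00%


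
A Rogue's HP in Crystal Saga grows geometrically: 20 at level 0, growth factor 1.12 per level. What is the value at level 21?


value = base * growth^level
= 20 * 1.12^21
= 20 * 10.803848
= 216.08

216.08 HP


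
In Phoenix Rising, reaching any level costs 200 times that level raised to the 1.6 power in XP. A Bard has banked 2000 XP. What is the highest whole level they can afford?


XP = 200 * level^1.6, so level = (XP / 200)^(1/1.6)
= (2000 / 200)^(1/1.6)
= 10.0^0.625
= 4.217
Floor: level = 4

level 4


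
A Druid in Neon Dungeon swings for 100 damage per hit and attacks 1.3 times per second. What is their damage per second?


DPS = damage * attack_speed
= 100 * 1.3
= 130.0

130.0 DPS


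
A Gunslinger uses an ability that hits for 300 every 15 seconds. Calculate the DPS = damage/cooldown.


DPS = damage / cooldown
= 300 / 15
= 20.00

20.00 DPS


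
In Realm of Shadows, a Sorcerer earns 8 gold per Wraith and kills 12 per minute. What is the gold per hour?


Gold per minute = 8 * 12 = 96
Gold per hour = 96 * 60 = 5760

5760 gold/hour


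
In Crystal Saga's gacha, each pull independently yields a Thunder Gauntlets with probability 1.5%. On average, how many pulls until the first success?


Expected pulls for a geometric distribution = 1/p = 100 / rate%
= 100 / 1.5
= 66.67

66.67 pulls


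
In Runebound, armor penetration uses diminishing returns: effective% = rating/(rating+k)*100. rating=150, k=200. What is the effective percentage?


effective% = rating / (rating + k) * 100
= 150 / (150 + 200) * 100
= 150 / 350 * 100
= 0.428571 * 100
= 42.86%

42.86%


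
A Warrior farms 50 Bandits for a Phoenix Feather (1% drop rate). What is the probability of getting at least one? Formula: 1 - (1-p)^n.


P(at least one) = 1 - P(none) = 1 - (1-p)^n
p = 1/100 = 0.01
1 - p = 0.99
(1 - p)^50 = 0.99^50 = 0.605006
P(at least one) = 1 - 0.605006 = 0.3950

0.3950


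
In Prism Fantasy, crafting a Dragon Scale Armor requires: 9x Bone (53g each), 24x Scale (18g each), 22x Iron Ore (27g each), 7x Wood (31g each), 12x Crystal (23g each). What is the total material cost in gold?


Cost breakdown:
  Bone: 9 * 53 = 477
  Scale: 24 * 18 = 432
  Iron Ore: 22 * 27 = 594
  Wood: 7 * 31 = 217
  Crystal: 12 * 23 = 276
Total = 477 + 432 + 594 + 217 + 276 = 1996

1996 gold


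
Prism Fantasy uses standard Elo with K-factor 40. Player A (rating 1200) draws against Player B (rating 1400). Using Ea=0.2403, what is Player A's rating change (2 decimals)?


Elo update: delta = K * (S - Ea), where S = 0.5 (draws)
S - Ea = 0.5 - 0.2403 = 0.2597
Rating change = 40 * 0.2597
= 10.39

10.39 rating points


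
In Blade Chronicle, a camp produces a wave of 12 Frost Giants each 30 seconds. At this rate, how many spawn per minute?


Spawns per minute = count * (60 / interval)
= 12 * (60 / 30)
= 12 * 2.0
= 24.0

24.0 per minute


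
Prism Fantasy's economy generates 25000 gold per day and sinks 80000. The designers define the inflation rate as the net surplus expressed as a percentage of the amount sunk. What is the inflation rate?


Net gold = 25000 - 80000 = -55000
Inflation rate = net / sunk * 100 = -55000 / 80000 * 100
= -0.6875 * 100
= -68.75%

-68.75%


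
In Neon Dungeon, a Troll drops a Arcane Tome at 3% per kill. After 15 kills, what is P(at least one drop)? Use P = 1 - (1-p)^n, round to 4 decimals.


P(at least one) = 1 - P(none) = 1 - (1-p)^n
p = 3/100 = 0.03
1 - p = 0.97
(1 - p)^15 = 0.97^15 = 0.633251
P(at least one) = 1 - 0.633251 = 0.3667

0.3667


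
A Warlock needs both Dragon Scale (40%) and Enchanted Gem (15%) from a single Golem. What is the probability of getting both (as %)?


For independent events, P(both) = P(A) * P(B)
= 40% * 15%
= 600 / 100 %
= 6.0%

6.0%


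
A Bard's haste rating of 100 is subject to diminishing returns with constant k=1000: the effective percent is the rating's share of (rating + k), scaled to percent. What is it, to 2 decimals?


effective% = rating / (rating + k) * 100
= 100 / (100 + 1000) * 100
= 100 / 1100 * 100
= 0.090909 * 100
= 9.09%

9.09%


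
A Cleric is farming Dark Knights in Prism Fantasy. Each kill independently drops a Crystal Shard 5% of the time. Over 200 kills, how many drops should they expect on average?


Expected drops = kills * (drop_rate / 100)
= 200 * (5 / 100)
= 200 * 0.05
= 10.0

10.0 drops


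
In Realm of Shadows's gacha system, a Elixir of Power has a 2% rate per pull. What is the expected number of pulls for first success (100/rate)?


Expected pulls for a geometric distribution = 1/p = 100 / rate%
= 100 / 2
= 50.0

50.0 pulls


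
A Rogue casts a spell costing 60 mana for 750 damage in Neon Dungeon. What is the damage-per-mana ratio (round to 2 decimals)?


Efficiency = damage / mana
= 750 / 60
= 12.50

12.50 dmg/mana


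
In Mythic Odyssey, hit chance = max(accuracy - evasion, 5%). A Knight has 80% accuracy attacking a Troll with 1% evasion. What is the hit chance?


accuracy - evasion = 80 - 1 = 79
Apply floor: max(79, 5) = 79
Hit chance = 79%

79%


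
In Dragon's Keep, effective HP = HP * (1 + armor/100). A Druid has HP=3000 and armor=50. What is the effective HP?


EHP = 3000 * (1 + 50/100)
= 3000 * (1 + 0.5)
= 3000 * 1.5
= 4500.0

4500.0 EHP


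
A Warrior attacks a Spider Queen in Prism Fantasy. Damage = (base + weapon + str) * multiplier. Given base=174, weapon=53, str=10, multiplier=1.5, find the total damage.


Sum base + weapon + str = 174 + 53 + 10 = 237
Multiply by 1.5:
237 * 1.5 = 355.5

355.5 damage


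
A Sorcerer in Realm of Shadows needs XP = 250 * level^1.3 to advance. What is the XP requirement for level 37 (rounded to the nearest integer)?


XP = 250 * level^1.3
Substitute level = 37:
XP = 250 * 37^1.3
= 250 * 109.3106
= 27328

27328 XP


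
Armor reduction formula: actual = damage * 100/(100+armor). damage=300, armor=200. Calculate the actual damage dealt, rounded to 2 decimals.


actual = 300 * 100 / (100 + 200)
= 300 * 100 / 300
= 30000 / 300
= 100.00

100.00 damage


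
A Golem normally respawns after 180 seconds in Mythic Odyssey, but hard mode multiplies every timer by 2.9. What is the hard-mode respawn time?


Respawn time = base * multiplier
= 180 * 2.9
= 522.0 seconds

522.0 seconds


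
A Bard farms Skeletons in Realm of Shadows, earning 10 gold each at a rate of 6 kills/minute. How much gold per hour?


Gold per minute = 10 * 6 = 60
Gold per hour = 60 * 60 = 3600

3600 gold/hour


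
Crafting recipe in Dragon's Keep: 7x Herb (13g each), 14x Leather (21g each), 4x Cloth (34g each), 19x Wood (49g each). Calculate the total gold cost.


Cost breakdown:
  Herb: 7 * 13 = 91
  Leather: 14 * 21 = 294
  Cloth: 4 * 34 = 136
  Wood: 19 * 49 = 931
Total = 91 + 294 + 136 + 931 = 1452

1452 gold


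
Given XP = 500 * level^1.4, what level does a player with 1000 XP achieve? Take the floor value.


XP = 500 * level^1.4, so level = (XP / 500)^(1/1.4)
= (1000 / 500)^(1/1.4)
= 2.0^0.7143
= 1.6407
Floor: level = 1

level 1


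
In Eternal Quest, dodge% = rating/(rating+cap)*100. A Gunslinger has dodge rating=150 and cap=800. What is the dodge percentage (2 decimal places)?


dodge% = 150 / (150 + 800) * 100
= 150 / 950 * 100
= 0.157895 * 100
= 15.79%

15.79%


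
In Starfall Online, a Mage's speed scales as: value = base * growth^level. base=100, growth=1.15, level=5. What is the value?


value = base * growth^level
= 100 * 1.15^5
= 100 * 2.011357
= 201.14

201.14 speed


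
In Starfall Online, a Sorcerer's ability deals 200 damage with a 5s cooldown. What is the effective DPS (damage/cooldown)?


DPS = damage / cooldown
= 200 / 5
= 40.00

40.00 DPS


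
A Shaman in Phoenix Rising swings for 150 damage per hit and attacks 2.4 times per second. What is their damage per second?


DPS = damage * attack_speed
= 150 * 2.4
= 360.0

360.0 DPS


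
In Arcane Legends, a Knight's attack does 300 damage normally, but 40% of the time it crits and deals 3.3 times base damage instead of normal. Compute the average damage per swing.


E[dmg] = base * (1 + crit_chance * (crit_mult - 1))
cc as decimal = 40/100 = 0.4
cm - 1 = 3.3 - 1 = 2.3
Bonus factor = 0.4 * 2.3 = 0.92
Total multiplier = 1 + 0.92 = 1.92
Expected damage = 300 * 1.92 = 576.00

576.00 damage


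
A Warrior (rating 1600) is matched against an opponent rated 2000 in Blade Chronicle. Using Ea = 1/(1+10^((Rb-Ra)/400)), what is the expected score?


Elo expected score: Ea = 1/(1 + 10^((Rb-Ra)/400))
Rb - Ra = 2000 - 1600 = 400
(Rb-Ra)/400 = 400/400 = 1.0
10^1.0 = 10.0
Ea = 1/(1 + 10.0) = 1/11.0 = 0.0909

0.0909


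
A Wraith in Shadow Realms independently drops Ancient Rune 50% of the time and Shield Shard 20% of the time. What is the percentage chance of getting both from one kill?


For independent events, P(both) = P(A) * P(B)
= 50% * 20%
= 1000 / 100 %
= 10.0%

10.0%


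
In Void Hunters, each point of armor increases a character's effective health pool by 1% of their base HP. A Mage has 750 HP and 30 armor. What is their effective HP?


EHP = 750 * (1 + 30/100)
= 750 * (1 + 0.3)
= 750 * 1.3
= 975.0

975.0 EHP


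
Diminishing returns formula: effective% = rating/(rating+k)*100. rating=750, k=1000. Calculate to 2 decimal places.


effective% = rating / (rating + k) * 100
= 750 / (750 + 1000) * 100
= 750 / 1750 * 100
= 0.428571 * 100
= 42.86%

42.86%


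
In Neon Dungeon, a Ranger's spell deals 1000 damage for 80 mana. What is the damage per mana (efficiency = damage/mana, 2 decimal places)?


Efficiency = damage / mana
= 1000 / 80
= 12.50

12.50 dmg/mana


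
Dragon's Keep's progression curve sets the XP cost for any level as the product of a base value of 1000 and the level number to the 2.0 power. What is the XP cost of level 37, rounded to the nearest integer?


XP = 1000 * level^2.0
Substitute level = 37:
XP = 1000 * 37^2.0
= 1000 * 1369.0
= 1369000

1369000 XP


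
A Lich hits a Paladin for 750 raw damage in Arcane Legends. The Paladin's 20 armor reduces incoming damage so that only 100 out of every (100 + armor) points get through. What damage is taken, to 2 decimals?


actual = 750 * 100 / (100 + 20)
= 750 * 100 / 120
= 75000 / 120
= 625.00

625.00 damage


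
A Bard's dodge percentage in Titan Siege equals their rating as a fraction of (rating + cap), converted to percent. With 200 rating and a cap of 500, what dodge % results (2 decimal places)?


dodge% = 200 / (200 + 500) * 100
= 200 / 700 * 100
= 0.285714 * 100
= 28.57%

28.57%


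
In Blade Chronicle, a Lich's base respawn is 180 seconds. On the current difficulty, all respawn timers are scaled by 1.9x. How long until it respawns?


Respawn time = base * multiplier
= 180 * 1.9
= 342.0 seconds

342.0 seconds


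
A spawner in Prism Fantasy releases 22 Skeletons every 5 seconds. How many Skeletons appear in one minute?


Spawns per minute = count * (60 / interval)
= 22 * (60 / 5)
= 22 * 12.0
= 264.0

264.0 per minute


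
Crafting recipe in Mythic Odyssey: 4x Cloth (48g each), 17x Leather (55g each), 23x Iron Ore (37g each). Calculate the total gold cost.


Cost breakdown:
  Cloth: 4 * 48 = 192
  Leather: 17 * 55 = 935
  Iron Ore: 23 * 37 = 851
Total = 192 + 935 + 851 = 1978

1978 gold


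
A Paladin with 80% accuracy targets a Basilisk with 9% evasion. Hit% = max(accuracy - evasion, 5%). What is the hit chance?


accuracy - evasion = 80 - 9 = 71
Apply floor: max(71, 5) = 71
Hit chance = 71%

71%


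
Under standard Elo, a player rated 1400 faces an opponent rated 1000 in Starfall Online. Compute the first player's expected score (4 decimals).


Elo expected score: Ea = 1/(1 + 10^((Rb-Ra)/400))
Rb - Ra = 1000 - 1400 = -400
(Rb-Ra)/400 = -400/400 = -1.0
10^-1.0 = 0.1
Ea = 1/(1 + 0.1) = 1/1.1 = 0.9091

0.9091


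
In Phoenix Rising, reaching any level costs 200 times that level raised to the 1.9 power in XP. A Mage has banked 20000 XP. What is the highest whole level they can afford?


XP = 200 * level^1.9, so level = (XP / 200)^(1/1.9)
= (20000 / 200)^(1/1.9)
= 100.0^0.5263
= 11.2884
Floor: level = 11

level 11


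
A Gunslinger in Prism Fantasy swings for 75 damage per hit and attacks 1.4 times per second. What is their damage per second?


DPS = damage * attack_speed
= 75 * 1.4
= 105.0

105.0 DPS


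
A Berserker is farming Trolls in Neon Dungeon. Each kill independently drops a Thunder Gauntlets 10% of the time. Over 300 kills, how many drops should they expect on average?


Expected drops = kills * (drop_rate / 100)
= 300 * (10 / 100)
= 300 * 0.1
= 30.0

30.0 drops


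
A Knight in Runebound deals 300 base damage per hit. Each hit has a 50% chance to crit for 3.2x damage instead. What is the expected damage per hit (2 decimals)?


E[dmg] = base * (1 + crit_chance * (crit_mult - 1))
cc as decimal = 50/100 = 0.5
cm - 1 = 3.2 - 1 = 2.2
Bonus factor = 0.5 * 2.2 = 1.1
Total multiplier = 1 + 1.1 = 2.1
Expected damage = 300 * 2.1 = 630.00

630.00 damage


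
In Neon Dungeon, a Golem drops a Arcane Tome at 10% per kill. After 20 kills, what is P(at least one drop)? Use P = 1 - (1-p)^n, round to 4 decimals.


P(at least one) = 1 - P(none) = 1 - (1-p)^n
p = 10/100 = 0.1
1 - p = 0.9
(1 - p)^20 = 0.9^20 = 0.121577
P(at least one) = 1 - 0.121577 = 0.8784

0.8784


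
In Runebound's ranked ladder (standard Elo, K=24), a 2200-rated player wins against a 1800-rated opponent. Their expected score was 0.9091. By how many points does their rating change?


Elo update: delta = K * (S - Ea), where S = 1 (wins)
S - Ea = 1 - 0.9091 = 0.0909
Rating change = 24 * 0.0909
= 2.18

2.18 rating points


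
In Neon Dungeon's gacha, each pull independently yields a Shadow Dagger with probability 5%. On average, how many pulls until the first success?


Expected pulls for a geometric distribution = 1/p = 100 / rate%
= 100 / 5
= 20.0

20.0 pulls


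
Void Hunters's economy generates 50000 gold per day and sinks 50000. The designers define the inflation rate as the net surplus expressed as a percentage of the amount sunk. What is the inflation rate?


Net gold = 50000 - 50000 = 0
Inflation rate = net / sunk * 100 = 0 / 50000 * 100
= 0.0 * 100
= 0.00%

0.00%


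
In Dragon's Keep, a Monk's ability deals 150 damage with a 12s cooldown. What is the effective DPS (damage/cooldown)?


DPS = damage / cooldown
= 150 / 12
= 12.50

12.50 DPS


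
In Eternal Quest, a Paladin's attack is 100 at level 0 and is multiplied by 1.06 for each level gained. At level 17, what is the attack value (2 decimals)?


value = base * growth^level
= 100 * 1.06^17
= 100 * 2.692773
= 269.28

269.28 attack


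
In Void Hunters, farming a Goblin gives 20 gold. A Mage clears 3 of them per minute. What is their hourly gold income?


Gold per minute = 20 * 3 = 60
Gold per hour = 60 * 60 = 3600

3600 gold/hour


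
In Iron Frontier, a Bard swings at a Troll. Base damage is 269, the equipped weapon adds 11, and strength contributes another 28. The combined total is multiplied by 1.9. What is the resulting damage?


Sum base + weapon + str = 269 + 11 + 28 = 308
Multiply by 1.9:
308 * 1.9 = 585.2

585.2 damage


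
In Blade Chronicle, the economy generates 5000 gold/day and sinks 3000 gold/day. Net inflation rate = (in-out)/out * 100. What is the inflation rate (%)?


Net gold = 5000 - 3000 = 2000
Inflation rate = net / sunk * 100 = 2000 / 3000 * 100
= 0.666667 * 100
= 66.67%

66.67%


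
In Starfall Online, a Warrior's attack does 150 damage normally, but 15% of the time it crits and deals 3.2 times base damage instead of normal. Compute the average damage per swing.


E[dmg] = base * (1 + crit_chance * (crit_mult - 1))
cc as decimal = 15/100 = 0.15
cm - 1 = 3.2 - 1 = 2.2
Bonus factor = 0.15 * 2.2 = 0.33
Total multiplier = 1 + 0.33 = 1.33
Expected damage = 150 * 1.33 = 199.50

199.50 damage


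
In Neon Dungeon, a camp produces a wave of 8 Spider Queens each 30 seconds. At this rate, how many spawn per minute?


Spawns per minute = count * (60 / interval)
= 8 * (60 / 30)
= 8 * 2.0
= 16.0

16.0 per minute


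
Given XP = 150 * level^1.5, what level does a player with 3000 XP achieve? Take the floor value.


XP = 150 * level^1.5, so level = (XP / 150)^(1/1.5)
= (3000 / 150)^(1/1.5)
= 20.0^0.6667
= 7.3681
Floor: level = 7

level 7


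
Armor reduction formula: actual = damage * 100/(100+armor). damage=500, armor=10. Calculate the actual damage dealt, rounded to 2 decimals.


actual = 500 * 100 / (100 + 10)
= 500 * 100 / 110
= 50000 / 110
= 454.55

454.55 damage


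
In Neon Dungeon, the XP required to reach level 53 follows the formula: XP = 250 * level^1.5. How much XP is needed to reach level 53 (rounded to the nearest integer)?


XP = 250 * level^1.5
Substitute level = 53:
XP = 250 * 53^1.5
= 250 * 385.8458
= 96461

96461 XP


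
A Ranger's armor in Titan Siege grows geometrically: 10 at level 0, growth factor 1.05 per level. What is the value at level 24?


value = base * growth^level
= 10 * 1.05^24
= 10 * 3.2251
= 32.25

32.25 armor


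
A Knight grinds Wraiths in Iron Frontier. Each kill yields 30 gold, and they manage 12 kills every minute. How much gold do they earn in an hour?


Gold per minute = 30 * 12 = 360
Gold per hour = 360 * 60 = 21600

21600 gold/hour


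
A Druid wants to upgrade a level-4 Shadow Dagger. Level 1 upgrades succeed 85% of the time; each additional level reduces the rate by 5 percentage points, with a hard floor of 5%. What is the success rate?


raw_rate = 85 - 5 * (4 - 1)
= 85 - 5 * 3
= 85 - 15
= 70
Apply floor: max(70, 5) = 70%

70%


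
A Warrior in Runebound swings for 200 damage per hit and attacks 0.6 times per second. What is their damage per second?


DPS = damage * attack_speed
= 200 * 0.6
= 120.0

120.0 DPS


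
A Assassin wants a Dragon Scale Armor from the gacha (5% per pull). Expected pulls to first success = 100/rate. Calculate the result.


Expected pulls for a geometric distribution = 1/p = 100 / rate%
= 100 / 5
= 20.0

20.0 pulls


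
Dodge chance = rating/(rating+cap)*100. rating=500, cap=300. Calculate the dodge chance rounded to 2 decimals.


dodge% = 500 / (500 + 300) * 100
= 500 / 800 * 100
= 0.625 * 100
= 62.50%

62.50%


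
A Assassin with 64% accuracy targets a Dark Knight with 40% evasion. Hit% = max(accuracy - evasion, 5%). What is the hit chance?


accuracy - evasion = 64 - 40 = 24
Apply floor: max(24, 5) = 24
Hit chance = 24%

24%


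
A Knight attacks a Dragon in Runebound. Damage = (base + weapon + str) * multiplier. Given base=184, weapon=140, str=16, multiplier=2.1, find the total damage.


Sum base + weapon + str = 184 + 140 + 16 = 340
Multiply by 2.1:
340 * 2.1 = 714.0

714.0 damage


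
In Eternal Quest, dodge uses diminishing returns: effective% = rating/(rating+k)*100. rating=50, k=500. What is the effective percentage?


effective% = rating / (rating + k) * 100
= 50 / (50 + 500) * 100
= 50 / 550 * 100
= 0.090909 * 100
= 9.09%

9.09%


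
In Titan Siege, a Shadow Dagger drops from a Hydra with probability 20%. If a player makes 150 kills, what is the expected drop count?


Expected drops = kills * (drop_rate / 100)
= 150 * (20 / 100)
= 150 * 0.2
= 30.0

30.0 drops


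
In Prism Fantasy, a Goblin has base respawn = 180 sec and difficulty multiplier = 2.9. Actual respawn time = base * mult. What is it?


Respawn time = base * multiplier
= 180 * 2.9
= 522.0 seconds

522.0 seconds


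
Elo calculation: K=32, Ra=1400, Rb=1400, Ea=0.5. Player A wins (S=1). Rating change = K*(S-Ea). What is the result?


Elo update: delta = K * (S - Ea), where S = 1 (wins)
S - Ea = 1 - 0.5 = 0.5
Rating change = 32 * 0.5
= 16.00

16.00 rating points


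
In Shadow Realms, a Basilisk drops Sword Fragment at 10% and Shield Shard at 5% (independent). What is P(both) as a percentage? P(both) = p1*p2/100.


For independent events, P(both) = P(A) * P(B)
= 10% * 5%
= 50 / 100 %
= 0.5%

0.5%


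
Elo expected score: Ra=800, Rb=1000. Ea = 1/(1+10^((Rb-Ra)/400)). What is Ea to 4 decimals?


Elo expected score: Ea = 1/(1 + 10^((Rb-Ra)/400))
Rb - Ra = 1000 - 800 = 200
(Rb-Ra)/400 = 200/400 = 0.5
10^0.5 = 3.162278
Ea = 1/(1 + 3.162278) = 1/4.162278 = 0.2403

0.2403


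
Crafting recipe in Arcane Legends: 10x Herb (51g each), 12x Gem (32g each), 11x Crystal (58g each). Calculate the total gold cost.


Cost breakdown:
  Herb: 10 * 51 = 510
  Gem: 12 * 32 = 384
  Crystal: 11 * 58 = 638
Total = 510 + 384 + 638 = 1532

1532 gold


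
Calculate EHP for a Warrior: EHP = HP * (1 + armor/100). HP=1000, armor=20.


EHP = 1000 * (1 + 20/100)
= 1000 * (1 + 0.2)
= 1000 * 1.2
= 1200.0

1200.0 EHP


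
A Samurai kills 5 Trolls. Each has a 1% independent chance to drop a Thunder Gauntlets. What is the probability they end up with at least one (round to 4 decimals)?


P(at least one) = 1 - P(none) = 1 - (1-p)^n
p = 1/100 = 0.01
1 - p = 0.99
(1 - p)^5 = 0.99^5 = 0.950990
P(at least one) = 1 - 0.950990 = 0.0490

0.0490


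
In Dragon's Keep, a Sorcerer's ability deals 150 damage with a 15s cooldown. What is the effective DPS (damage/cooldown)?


DPS = damage / cooldown
= 150 / 15
= 10.00

10.00 DPS


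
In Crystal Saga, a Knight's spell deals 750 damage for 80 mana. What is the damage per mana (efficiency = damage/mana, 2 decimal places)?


Efficiency = damage / mana
= 750 / 80
= 9.38

9.38 dmg/mana


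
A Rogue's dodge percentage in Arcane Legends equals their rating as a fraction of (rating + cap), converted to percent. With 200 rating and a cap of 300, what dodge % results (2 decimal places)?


dodge% = 200 / (200 + 300) * 100
= 200 / 500 * 100
= 0.4 * 100
= 40.00%

40.00%


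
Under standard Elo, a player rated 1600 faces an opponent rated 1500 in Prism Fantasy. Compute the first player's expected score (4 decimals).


Elo expected score: Ea = 1/(1 + 10^((Rb-Ra)/400))
Rb - Ra = 1500 - 1600 = -100
(Rb-Ra)/400 = -100/400 = -0.25
10^-0.25 = 0.562341
Ea = 1/(1 + 0.562341) = 1/1.562341 = 0.6401

0.6401


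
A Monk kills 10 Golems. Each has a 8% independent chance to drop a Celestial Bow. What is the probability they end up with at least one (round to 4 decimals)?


P(at least one) = 1 - P(none) = 1 - (1-p)^n
p = 8/100 = 0.08
1 - p = 0.92
(1 - p)^10 = 0.92^10 = 0.434388
P(at least one) = 1 - 0.434388 = 0.5656

0.5656


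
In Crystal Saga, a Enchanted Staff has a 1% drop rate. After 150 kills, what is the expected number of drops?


Expected drops = kills * (drop_rate / 100)
= 150 * (1 / 100)
= 150 * 0.01
= 1.5

1.5 drops


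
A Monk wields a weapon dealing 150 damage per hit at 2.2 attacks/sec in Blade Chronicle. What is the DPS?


DPS = damage * attack_speed
= 150 * 2.2
= 330.0

330.0 DPS


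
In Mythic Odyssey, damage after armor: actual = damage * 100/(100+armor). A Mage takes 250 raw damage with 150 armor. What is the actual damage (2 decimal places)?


actual = 250 * 100 / (100 + 150)
= 250 * 100 / 250
= 25000 / 250
= 100.00

100.00 damage


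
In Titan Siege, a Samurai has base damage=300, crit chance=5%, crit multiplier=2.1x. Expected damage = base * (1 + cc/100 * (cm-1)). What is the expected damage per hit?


E[dmg] = base * (1 + crit_chance * (crit_mult - 1))
cc as decimal = 5/100 = 0.05
cm - 1 = 2.1 - 1 = 1.1
Bonus factor = 0.05 * 1.1 = 0.055
Total multiplier = 1 + 0.055 = 1.055
Expected damage = 300 * 1.055 = 316.50

316.50 damage


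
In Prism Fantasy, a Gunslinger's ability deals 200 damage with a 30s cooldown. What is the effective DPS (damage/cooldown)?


DPS = damage / cooldown
= 200 / 30
= 6.67

6.67 DPS


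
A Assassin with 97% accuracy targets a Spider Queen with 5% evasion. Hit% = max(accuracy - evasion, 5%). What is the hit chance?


accuracy - evasion = 97 - 5 = 92
Apply floor: max(92, 5) = 92
Hit chance = 92%

92%


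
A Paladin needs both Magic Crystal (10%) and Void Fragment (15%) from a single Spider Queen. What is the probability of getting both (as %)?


For independent events, P(both) = P(A) * P(B)
= 10% * 15%
= 150 / 100 %
= 1.5%

1.5%


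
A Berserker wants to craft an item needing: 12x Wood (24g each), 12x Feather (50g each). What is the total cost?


Cost breakdown:
  Wood: 12 * 24 = 288
  Feather: 12 * 50 = 600
Total = 288 + 600 = 888

888 gold


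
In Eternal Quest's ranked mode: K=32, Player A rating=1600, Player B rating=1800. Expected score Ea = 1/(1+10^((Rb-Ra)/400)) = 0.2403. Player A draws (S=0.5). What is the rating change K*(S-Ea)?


Elo update: delta = K * (S - Ea), where S = 0.5 (draws)
S - Ea = 0.5 - 0.2403 = 0.2597
Rating change = 32 * 0.2597
= 8.31

8.31 rating points


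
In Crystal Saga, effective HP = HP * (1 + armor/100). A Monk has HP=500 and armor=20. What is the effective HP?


EHP = 500 * (1 + 20/100)
= 500 * (1 + 0.2)
= 500 * 1.2
= 600.0

600.0 EHP


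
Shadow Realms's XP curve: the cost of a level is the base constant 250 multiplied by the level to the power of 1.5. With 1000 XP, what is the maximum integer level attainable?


XP = 250 * level^1.5, so level = (XP / 250)^(1/1.5)
= (1000 / 250)^(1/1.5)
= 4.0^0.6667
= 2.5198
Floor: level = 2

level 2


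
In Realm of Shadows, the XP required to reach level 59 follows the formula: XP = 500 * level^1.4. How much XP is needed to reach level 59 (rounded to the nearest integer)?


XP = 500 * level^1.4
Substitute level = 59:
XP = 500 * 59^1.4
= 500 * 301.4344
= 150717

150717 XP


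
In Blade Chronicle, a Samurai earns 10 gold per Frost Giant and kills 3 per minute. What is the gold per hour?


Gold per minute = 10 * 3 = 30
Gold per hour = 30 * 60 = 1800

1800 gold/hour


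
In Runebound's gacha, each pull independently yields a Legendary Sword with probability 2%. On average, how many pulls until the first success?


Expected pulls for a geometric distribution = 1/p = 100 / rate%
= 100 / 2
= 50.0

50.0 pulls


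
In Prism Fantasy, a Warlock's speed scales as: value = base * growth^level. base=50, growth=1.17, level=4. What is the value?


value = base * growth^level
= 50 * 1.17^4
= 50 * 1.873887
= 93.69

93.69 speed


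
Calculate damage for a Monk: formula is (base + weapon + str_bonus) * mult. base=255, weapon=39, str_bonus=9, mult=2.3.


Sum base + weapon + str = 255 + 39 + 9 = 303
Multiply by 2.3:
303 * 2.3 = 696.9

696.9 damage


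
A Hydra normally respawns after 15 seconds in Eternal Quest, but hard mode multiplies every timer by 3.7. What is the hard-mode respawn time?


Respawn time = base * multiplier
= 15 * 3.7
= 55.5 seconds

55.5 seconds


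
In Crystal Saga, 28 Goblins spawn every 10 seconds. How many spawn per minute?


Spawns per minute = count * (60 / interval)
= 28 * (60 / 10)
= 28 * 6.0
= 168.0

168.0 per minute


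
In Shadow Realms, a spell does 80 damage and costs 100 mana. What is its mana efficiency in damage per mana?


Efficiency = damage / mana
= 80 / 100
= 0.80

0.80 dmg/mana


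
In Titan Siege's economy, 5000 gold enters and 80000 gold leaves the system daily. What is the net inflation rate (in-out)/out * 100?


Net gold = 5000 - 80000 = -75000
Inflation rate = net / sunk * 100 = -75000 / 80000 * 100
= -0.9375 * 100
= -93.75%

-93.75%


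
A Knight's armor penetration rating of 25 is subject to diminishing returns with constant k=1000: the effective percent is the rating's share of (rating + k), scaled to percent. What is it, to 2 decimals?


effective% = rating / (rating + k) * 100
= 25 / (25 + 1000) * 100
= 25 / 1025 * 100
= 0.02439 * 100
= 2.44%

2.44%


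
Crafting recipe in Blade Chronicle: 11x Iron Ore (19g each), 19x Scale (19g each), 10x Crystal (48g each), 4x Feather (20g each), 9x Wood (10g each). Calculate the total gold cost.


Cost breakdown:
  Iron Ore: 11 * 19 = 209
  Scale: 19 * 19 = 361
  Crystal: 10 * 48 = 480
  Feather: 4 * 20 = 80
  Wood: 9 * 10 = 90
Total = 209 + 361 + 480 + 80 + 90 = 1220

1220 gold


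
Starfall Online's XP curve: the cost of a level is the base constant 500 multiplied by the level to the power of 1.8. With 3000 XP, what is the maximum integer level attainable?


XP = 500 * level^1.8, so level = (XP / 500)^(1/1.8)
= (3000 / 500)^(1/1.8)
= 6.0^0.5556
= 2.7059
Floor: level = 2

level 2


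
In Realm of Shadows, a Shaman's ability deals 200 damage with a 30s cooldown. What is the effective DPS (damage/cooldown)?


DPS = damage / cooldown
= 200 / 30
= 6.67

6.67 DPS


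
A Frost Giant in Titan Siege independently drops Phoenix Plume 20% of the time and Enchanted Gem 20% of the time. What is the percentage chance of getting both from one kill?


For independent events, P(both) = P(A) * P(B)
= 20% * 20%
= 400 / 100 %
= 4.0%

4.0%


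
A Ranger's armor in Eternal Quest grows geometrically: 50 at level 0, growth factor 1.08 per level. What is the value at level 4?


value = base * growth^level
= 50 * 1.08^4
= 50 * 1.360489
= 68.02

68.02 armor


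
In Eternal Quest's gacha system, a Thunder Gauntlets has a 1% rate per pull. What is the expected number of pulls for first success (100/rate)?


Expected pulls for a geometric distribution = 1/p = 100 / rate%
= 100 / 1
= 100.0

100.0 pulls


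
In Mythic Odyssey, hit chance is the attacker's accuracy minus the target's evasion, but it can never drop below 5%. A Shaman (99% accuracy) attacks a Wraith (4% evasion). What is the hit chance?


accuracy - evasion = 99 - 4 = 95
Apply floor: max(95, 5) = 95
Hit chance = 95%

95%


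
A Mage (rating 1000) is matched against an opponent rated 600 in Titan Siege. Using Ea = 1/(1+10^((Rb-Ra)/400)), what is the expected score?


Elo expected score: Ea = 1/(1 + 10^((Rb-Ra)/400))
Rb - Ra = 600 - 1000 = -400
(Rb-Ra)/400 = -400/400 = -1.0
10^-1.0 = 0.1
Ea = 1/(1 + 0.1) = 1/1.1 = 0.9091

0.9091


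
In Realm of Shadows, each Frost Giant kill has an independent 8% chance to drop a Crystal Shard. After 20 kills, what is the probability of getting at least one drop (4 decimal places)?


P(at least one) = 1 - P(none) = 1 - (1-p)^n
p = 8/100 = 0.08
1 - p = 0.92
(1 - p)^20 = 0.92^20 = 0.188693
P(at least one) = 1 - 0.188693 = 0.8113

0.8113


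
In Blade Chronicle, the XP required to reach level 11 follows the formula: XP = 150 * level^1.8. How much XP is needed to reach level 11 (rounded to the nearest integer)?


XP = 150 * level^1.8
Substitute level = 11:
XP = 150 * 11^1.8
= 150 * 74.9043
= 11236

11236 XP


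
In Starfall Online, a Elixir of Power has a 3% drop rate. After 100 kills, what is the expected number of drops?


Expected drops = kills * (drop_rate / 100)
= 100 * (3 / 100)
= 100 * 0.03
= 3.0

3.0 drops


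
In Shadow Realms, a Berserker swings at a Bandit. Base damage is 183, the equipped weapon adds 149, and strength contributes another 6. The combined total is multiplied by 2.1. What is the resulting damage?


Sum base + weapon + str = 183 + 149 + 6 = 338
Multiply by 2.1:
338 * 2.1 = 709.8

709.8 damage


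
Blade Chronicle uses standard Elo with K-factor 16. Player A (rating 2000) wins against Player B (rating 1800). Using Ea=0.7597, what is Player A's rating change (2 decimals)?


Elo update: delta = K * (S - Ea), where S = 1 (wins)
S - Ea = 1 - 0.7597 = 0.2403
Rating change = 16 * 0.2403
= 3.84

3.84 rating points


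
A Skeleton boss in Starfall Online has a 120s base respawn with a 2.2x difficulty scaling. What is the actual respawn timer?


Respawn time = base * multiplier
= 120 * 2.2
= 264.0 seconds

264.0 seconds


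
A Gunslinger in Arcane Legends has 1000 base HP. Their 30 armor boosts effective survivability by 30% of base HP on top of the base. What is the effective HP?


EHP = 1000 * (1 + 30/100)
= 1000 * (1 + 0.3)
= 1000 * 1.3
= 1300.0

1300.0 EHP


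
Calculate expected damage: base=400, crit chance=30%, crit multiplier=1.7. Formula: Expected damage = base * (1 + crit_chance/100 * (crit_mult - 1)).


E[dmg] = base * (1 + crit_chance * (crit_mult - 1))
cc as decimal = 30/100 = 0.3
cm - 1 = 1.7 - 1 = 0.7
Bonus factor = 0.3 * 0.7 = 0.21
Total multiplier = 1 + 0.21 = 1.21
Expected damage = 400 * 1.21 = 484.00

484.00 damage


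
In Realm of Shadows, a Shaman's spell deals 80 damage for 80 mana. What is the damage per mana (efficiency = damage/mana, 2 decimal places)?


Efficiency = damage / mana
= 80 / 80
= 1.00

1.00 dmg/mana


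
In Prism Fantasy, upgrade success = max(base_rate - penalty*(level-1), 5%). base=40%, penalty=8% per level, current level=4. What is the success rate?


raw_rate = 40 - 8 * (4 - 1)
= 40 - 8 * 3
= 40 - 24
= 16
Apply floor: max(16, 5) = 16%

16%


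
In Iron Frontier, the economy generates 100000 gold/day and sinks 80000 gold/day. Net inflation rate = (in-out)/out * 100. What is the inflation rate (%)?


Net gold = 100000 - 80000 = 20000
Inflation rate = net / sunk * 100 = 20000 / 80000 * 100
= 0.25 * 100
= 25.00%

25.00%
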